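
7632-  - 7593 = 15225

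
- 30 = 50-80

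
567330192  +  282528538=849858730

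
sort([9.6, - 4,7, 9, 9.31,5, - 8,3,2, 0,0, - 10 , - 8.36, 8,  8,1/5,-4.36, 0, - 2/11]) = [-10 , - 8.36,  -  8, -4.36,  -  4, - 2/11,0, 0,0,1/5,2,3,5,7,8,8, 9, 9.31,9.6]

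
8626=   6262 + 2364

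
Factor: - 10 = -2^1*5^1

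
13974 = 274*51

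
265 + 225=490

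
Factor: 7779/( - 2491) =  - 3^1*47^( - 1)*53^( - 1)*2593^1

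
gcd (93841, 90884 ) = 1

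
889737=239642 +650095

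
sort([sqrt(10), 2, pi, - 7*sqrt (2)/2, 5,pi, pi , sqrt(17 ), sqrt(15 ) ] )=[ - 7*sqrt(2 )/2, 2, pi, pi , pi,sqrt( 10), sqrt(15 ), sqrt( 17),5 ]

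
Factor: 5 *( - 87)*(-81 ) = 35235 = 3^5*5^1*29^1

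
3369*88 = 296472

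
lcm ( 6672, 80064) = 80064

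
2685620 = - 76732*(-35) 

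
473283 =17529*27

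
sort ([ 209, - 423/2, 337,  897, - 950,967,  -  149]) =[ - 950, - 423/2, - 149, 209, 337,  897,967 ] 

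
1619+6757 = 8376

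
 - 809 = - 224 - 585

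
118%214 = 118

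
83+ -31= 52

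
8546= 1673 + 6873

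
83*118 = 9794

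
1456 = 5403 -3947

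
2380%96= 76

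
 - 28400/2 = -14200 = -14200.00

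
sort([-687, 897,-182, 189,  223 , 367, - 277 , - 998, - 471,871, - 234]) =[-998 , - 687, - 471, - 277 , - 234, - 182, 189, 223, 367, 871,  897 ] 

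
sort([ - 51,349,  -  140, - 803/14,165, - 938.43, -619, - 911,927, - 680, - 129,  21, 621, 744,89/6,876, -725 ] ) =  [ - 938.43, - 911, - 725, - 680, - 619, - 140, - 129, - 803/14 ,-51, 89/6,21,165, 349,621,744, 876, 927 ] 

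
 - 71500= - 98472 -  - 26972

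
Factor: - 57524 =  - 2^2*73^1*197^1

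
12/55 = 12/55 = 0.22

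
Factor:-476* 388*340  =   - 62793920 = -2^6*5^1* 7^1*17^2*97^1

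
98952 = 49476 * 2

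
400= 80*5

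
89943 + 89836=179779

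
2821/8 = 352+5/8 = 352.62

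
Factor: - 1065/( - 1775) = 3^1 * 5^ ( - 1 ) = 3/5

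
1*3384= 3384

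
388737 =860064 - 471327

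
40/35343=40/35343 = 0.00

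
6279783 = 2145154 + 4134629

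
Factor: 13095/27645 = 3^2*19^( - 1 ) = 9/19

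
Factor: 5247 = 3^2* 11^1*53^1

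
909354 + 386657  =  1296011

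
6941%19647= 6941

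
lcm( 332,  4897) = 19588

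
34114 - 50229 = - 16115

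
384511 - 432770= - 48259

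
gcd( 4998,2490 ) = 6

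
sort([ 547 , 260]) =[260, 547] 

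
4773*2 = 9546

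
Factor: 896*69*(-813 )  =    -  50262912 = -  2^7*3^2*7^1*23^1*271^1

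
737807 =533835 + 203972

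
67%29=9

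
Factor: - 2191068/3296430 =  - 2^1*3^(-1)*5^ (  -  1)*11^2*29^( - 1)*421^ ( - 1 )*503^1  =  -121726/183135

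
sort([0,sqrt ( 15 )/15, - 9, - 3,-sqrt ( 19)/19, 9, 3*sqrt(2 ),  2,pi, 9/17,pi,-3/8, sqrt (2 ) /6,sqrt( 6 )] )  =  [  -  9, - 3, - 3/8,-sqrt( 19)/19, 0,sqrt( 2) /6,  sqrt(15) /15,9/17,2,sqrt( 6 ),pi,pi,3*sqrt( 2), 9] 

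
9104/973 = 9 + 347/973= 9.36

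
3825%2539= 1286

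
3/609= 1/203 =0.00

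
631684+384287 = 1015971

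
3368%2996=372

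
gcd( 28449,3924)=981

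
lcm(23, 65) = 1495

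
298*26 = 7748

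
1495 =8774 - 7279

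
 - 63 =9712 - 9775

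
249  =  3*83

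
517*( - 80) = - 41360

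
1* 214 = 214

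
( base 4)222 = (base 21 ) 20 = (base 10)42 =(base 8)52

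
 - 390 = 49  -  439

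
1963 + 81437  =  83400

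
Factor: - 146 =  - 2^1*73^1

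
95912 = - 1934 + 97846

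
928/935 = 928/935 = 0.99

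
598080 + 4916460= 5514540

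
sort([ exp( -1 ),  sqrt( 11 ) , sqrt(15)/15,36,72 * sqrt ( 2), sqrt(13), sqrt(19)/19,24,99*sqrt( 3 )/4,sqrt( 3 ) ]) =[ sqrt( 19 )/19,  sqrt ( 15)/15, exp( - 1 ), sqrt( 3), sqrt( 11 ), sqrt( 13), 24,36,99*sqrt(3 )/4, 72*sqrt (2)] 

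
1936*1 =1936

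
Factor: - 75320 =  - 2^3 * 5^1*7^1*269^1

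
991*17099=16945109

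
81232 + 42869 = 124101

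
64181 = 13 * 4937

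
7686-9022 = -1336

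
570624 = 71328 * 8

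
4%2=0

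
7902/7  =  7902/7  =  1128.86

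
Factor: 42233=157^1*269^1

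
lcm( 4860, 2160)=19440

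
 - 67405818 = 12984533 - 80390351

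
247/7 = 35 + 2/7=35.29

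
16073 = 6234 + 9839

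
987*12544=12380928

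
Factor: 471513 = 3^1*7^1*22453^1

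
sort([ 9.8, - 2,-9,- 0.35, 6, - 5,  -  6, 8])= [ - 9, - 6, - 5, - 2,-0.35, 6,  8 , 9.8 ]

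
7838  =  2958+4880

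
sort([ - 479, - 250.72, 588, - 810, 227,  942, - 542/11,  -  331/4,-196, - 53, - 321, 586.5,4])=[-810, - 479, - 321,-250.72,-196, - 331/4,-53,-542/11, 4, 227, 586.5, 588, 942]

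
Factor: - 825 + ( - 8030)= -5^1 * 7^1 * 11^1*23^1 = -8855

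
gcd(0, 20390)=20390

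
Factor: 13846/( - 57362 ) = - 7/29  =  - 7^1*29^(-1)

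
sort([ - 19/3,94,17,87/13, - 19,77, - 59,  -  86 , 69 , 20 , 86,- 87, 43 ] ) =[ - 87 , - 86, - 59, - 19 ,  -  19/3, 87/13, 17, 20, 43,69,77, 86, 94 ]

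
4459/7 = 637 =637.00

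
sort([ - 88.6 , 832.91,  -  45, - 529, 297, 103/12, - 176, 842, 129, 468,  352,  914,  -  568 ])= [ - 568, - 529, - 176,  -  88.6, - 45,103/12, 129,297, 352,  468, 832.91,842,914]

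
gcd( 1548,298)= 2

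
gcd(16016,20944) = 1232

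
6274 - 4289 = 1985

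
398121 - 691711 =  - 293590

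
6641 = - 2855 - -9496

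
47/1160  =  47/1160 = 0.04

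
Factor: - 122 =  - 2^1*61^1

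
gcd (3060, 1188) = 36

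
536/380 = 134/95 = 1.41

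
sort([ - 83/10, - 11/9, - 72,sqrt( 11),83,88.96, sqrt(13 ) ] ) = [ - 72,-83/10,-11/9 , sqrt( 11 ),sqrt( 13),83,88.96 ] 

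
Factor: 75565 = 5^1*7^1*17^1*127^1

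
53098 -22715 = 30383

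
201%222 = 201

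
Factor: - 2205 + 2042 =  - 163^1=-163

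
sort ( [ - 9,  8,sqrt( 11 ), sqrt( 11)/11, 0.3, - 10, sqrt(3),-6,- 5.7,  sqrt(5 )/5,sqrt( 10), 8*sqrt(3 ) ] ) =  [ - 10, - 9 , - 6,-5.7,0.3 , sqrt(11 ) /11, sqrt(5) /5, sqrt( 3) , sqrt( 10 ),sqrt( 11),8, 8*sqrt( 3)]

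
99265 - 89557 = 9708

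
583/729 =583/729 = 0.80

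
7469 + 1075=8544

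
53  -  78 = - 25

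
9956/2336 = 2489/584= 4.26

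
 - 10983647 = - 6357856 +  - 4625791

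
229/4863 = 229/4863= 0.05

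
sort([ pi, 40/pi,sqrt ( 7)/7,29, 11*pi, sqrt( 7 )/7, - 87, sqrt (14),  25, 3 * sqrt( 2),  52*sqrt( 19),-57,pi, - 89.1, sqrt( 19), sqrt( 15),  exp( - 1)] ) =[-89.1,-87,-57, exp(-1), sqrt(7)/7, sqrt(7 ) /7, pi , pi, sqrt ( 14) , sqrt( 15 ), 3 * sqrt(2),sqrt( 19 ), 40/pi, 25,  29, 11 * pi, 52 * sqrt( 19 ) ] 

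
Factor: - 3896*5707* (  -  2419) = 53785187768 = 2^3*13^1*41^1*59^1 * 439^1*487^1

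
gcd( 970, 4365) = 485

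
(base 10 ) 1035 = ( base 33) vc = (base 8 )2013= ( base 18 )339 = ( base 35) tk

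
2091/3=697 =697.00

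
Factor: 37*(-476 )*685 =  - 2^2*5^1*7^1*17^1*37^1*137^1=- 12064220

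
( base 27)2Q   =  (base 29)2m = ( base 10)80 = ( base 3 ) 2222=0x50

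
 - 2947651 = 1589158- 4536809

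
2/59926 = 1/29963 = 0.00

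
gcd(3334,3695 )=1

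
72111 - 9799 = 62312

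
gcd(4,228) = 4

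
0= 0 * 883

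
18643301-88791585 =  - 70148284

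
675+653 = 1328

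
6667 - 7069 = -402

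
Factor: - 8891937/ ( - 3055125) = 2963979/1018375 = 3^3*5^( - 3)*151^1 * 727^1*8147^(-1) 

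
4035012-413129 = 3621883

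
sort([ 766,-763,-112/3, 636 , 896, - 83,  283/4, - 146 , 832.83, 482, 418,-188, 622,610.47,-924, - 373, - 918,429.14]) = [ - 924, - 918 ,-763,-373, - 188  , - 146, - 83,-112/3,283/4,418,  429.14, 482 , 610.47,  622,636, 766 , 832.83 , 896 ]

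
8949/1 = 8949 = 8949.00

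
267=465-198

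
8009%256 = 73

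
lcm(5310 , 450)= 26550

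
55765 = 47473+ 8292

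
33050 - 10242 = 22808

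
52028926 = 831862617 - 779833691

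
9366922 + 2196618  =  11563540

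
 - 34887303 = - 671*51993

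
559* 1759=983281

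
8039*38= 305482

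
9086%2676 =1058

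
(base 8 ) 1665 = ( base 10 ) 949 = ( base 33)sp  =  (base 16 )3B5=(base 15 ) 434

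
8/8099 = 8/8099 = 0.00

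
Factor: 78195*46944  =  2^5*3^3*5^1 * 13^1 * 163^1 * 401^1 =3670786080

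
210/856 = 105/428  =  0.25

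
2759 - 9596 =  - 6837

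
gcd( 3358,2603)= 1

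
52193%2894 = 101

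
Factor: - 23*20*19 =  -8740 = - 2^2*5^1*19^1 * 23^1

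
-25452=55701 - 81153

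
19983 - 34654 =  - 14671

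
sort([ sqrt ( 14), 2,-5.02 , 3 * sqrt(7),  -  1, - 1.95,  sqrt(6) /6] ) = [ - 5.02, - 1.95, - 1 , sqrt( 6)/6,2,sqrt (14 ),3*sqrt(7 ) ] 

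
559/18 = 31 + 1/18 = 31.06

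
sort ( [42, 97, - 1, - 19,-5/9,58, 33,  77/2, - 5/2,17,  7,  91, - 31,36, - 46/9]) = [ - 31, - 19, - 46/9, - 5/2, - 1, - 5/9 , 7, 17, 33,36,  77/2 , 42, 58,91,97 ]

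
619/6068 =619/6068 = 0.10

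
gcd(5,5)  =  5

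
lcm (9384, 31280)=93840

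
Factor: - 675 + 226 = - 449^1 =-449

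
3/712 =3/712 = 0.00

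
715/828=715/828 = 0.86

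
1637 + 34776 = 36413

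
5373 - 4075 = 1298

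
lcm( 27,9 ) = 27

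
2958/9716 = 1479/4858 = 0.30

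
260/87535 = 52/17507= 0.00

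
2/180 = 1/90 = 0.01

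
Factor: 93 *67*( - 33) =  - 3^2 * 11^1 * 31^1 * 67^1  =  - 205623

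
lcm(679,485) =3395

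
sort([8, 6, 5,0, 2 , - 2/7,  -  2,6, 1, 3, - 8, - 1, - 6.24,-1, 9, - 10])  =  [ - 10, - 8, - 6.24,- 2,-1,- 1,- 2/7,0, 1,2, 3, 5,6,6,8,9] 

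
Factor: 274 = 2^1* 137^1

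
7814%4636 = 3178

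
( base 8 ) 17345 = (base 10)7909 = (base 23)ELK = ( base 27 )amp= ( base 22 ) G7B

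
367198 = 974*377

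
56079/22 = 2549 + 1/22 = 2549.05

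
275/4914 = 275/4914  =  0.06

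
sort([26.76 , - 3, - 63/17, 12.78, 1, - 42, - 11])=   [ - 42, - 11,  -  63/17, - 3, 1,12.78,26.76]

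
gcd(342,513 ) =171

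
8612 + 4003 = 12615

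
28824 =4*7206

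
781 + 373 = 1154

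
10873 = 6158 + 4715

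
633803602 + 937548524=1571352126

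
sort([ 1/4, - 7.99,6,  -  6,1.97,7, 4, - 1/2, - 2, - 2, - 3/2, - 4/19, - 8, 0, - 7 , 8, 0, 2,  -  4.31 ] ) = [ - 8, - 7.99, - 7, - 6,  -  4.31, -2, - 2, - 3/2,  -  1/2, - 4/19,0, 0, 1/4,1.97, 2 , 4, 6, 7,8]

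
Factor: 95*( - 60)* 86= - 490200 = - 2^3*3^1*5^2*19^1*43^1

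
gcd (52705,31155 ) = 5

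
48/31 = 1 + 17/31 = 1.55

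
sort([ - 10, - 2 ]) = [  -  10,  -  2]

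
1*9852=9852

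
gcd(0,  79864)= 79864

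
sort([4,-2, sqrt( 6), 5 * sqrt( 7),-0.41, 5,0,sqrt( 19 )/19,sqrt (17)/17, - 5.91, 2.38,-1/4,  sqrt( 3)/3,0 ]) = [-5.91,  -  2,-0.41,-1/4 , 0, 0, sqrt( 19 ) /19,  sqrt( 17)/17, sqrt(3 )/3,2.38, sqrt(6 ),4,  5, 5*sqrt(7 )] 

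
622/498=311/249 = 1.25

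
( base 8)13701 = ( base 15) 1c06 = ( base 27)896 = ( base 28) 7L5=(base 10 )6081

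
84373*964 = 81335572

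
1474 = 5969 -4495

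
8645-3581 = 5064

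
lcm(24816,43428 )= 173712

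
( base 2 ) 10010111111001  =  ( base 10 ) 9721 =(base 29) BG6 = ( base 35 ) 7wq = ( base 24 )GL1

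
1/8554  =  1/8554 = 0.00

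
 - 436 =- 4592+4156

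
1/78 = 1/78 = 0.01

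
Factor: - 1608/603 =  - 8/3 = - 2^3*3^(-1)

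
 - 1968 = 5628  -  7596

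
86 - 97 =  - 11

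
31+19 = 50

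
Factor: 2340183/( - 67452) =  - 780061/22484= -2^( - 2 )*7^(  -  1 )*11^(  -  1 ) *73^ ( - 1)* 780061^1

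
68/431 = 68/431  =  0.16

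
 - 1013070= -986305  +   - 26765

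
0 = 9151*0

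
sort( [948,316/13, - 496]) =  [ - 496,316/13, 948]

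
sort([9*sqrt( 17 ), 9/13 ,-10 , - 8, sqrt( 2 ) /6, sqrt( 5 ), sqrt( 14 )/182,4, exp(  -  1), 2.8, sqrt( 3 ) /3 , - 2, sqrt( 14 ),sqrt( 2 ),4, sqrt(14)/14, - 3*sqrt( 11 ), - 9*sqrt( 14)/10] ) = [  -  10, - 3*sqrt( 11), - 8, - 9*sqrt( 14 ) /10, - 2, sqrt( 14) /182,sqrt ( 2 ) /6, sqrt( 14 )/14, exp( - 1), sqrt(3) /3, 9/13,sqrt( 2 ), sqrt( 5 ), 2.8, sqrt (14),4, 4 , 9*sqrt ( 17 )]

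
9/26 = 9/26 = 0.35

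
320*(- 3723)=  - 1191360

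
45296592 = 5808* 7799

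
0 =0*84964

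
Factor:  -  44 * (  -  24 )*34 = 2^6 * 3^1*11^1*17^1 = 35904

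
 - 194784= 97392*(  -  2 )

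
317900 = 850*374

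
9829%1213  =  125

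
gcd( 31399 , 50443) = 1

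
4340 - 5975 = -1635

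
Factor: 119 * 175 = 20825 = 5^2*7^2 * 17^1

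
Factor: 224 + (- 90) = 2^1*67^1 =134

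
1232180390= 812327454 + 419852936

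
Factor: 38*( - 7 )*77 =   -  2^1*7^2*11^1*19^1= - 20482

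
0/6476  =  0  =  0.00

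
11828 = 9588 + 2240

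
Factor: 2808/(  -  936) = - 3^1 = -3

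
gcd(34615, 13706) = 7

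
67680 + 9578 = 77258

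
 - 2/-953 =2/953 = 0.00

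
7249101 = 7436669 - 187568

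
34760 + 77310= 112070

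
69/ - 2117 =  - 69/2117 =-0.03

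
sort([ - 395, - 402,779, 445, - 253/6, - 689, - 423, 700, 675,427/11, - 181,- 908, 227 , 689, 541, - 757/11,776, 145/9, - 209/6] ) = [ - 908, - 689,  -  423,-402 , - 395, - 181, - 757/11,-253/6, - 209/6, 145/9, 427/11,227, 445, 541,675,689, 700 , 776,779]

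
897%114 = 99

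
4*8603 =34412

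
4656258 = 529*8802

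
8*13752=110016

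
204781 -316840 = -112059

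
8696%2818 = 242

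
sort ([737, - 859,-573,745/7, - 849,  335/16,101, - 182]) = [-859, - 849, - 573, - 182,335/16,101,745/7,737] 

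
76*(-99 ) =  -7524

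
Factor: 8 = 2^3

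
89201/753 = 89201/753=118.46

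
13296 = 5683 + 7613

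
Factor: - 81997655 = -5^1*79^1*207589^1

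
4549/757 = 4549/757 = 6.01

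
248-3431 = -3183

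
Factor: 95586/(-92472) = -2^( -2 )*89^1*179^1*3853^(- 1) =-15931/15412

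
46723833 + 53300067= 100023900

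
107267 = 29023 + 78244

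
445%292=153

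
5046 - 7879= -2833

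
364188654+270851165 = 635039819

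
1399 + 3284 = 4683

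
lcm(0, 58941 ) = 0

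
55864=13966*4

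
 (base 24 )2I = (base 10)66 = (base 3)2110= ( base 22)30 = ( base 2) 1000010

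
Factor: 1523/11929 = 79^ (- 1 ) * 151^ ( - 1 )*1523^1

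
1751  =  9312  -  7561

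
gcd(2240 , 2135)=35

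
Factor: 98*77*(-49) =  - 2^1*7^5*11^1 = - 369754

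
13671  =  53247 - 39576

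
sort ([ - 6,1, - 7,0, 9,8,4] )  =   [ - 7,-6,0, 1, 4,  8,9 ] 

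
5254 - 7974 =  -2720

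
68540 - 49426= 19114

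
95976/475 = 95976/475 = 202.05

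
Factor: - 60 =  - 2^2*3^1*5^1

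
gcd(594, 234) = 18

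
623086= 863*722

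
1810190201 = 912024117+898166084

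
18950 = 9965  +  8985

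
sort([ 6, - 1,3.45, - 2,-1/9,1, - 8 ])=[-8,-2, - 1, - 1/9,1,3.45,6]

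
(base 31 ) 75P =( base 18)135D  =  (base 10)6907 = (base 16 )1afb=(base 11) 520a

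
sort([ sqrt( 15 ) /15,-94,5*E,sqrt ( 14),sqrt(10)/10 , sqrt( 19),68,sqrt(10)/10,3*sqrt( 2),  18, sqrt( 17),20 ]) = [ - 94, sqrt ( 15 )/15,sqrt( 10)/10,sqrt(10 ) /10,  sqrt( 14),sqrt(17),3*sqrt( 2),sqrt (19 ),5*E, 18, 20,68 ]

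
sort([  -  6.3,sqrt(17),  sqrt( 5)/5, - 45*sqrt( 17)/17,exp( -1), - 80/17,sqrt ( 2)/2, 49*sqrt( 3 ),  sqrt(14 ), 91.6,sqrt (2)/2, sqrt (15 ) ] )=[-45*sqrt(17) /17, - 6.3 , - 80/17,exp (-1),sqrt( 5)/5, sqrt ( 2) /2, sqrt( 2) /2,sqrt ( 14) , sqrt(15), sqrt( 17 ),49 * sqrt(3),91.6]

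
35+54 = 89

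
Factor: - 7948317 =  - 3^1*13^1*23^1*8861^1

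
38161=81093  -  42932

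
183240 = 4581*40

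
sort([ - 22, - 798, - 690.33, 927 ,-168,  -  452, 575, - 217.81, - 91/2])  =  [ - 798,-690.33, - 452, - 217.81, - 168, - 91/2,-22,575, 927]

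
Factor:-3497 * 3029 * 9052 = -2^2 *13^2*31^1*73^1*233^1*269^1 = - 95882522476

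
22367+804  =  23171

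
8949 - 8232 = 717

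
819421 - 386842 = 432579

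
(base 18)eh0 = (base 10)4842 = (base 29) 5ls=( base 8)11352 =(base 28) 64Q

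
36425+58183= 94608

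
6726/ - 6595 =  - 2 + 6464/6595 = - 1.02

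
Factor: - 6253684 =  - 2^2*1563421^1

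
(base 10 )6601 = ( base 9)10044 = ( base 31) 6QT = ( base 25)AE1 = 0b1100111001001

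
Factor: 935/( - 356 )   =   - 2^ ( - 2 )*5^1*  11^1*17^1* 89^ (-1) 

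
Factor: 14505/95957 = 3^1*5^1*967^1*95957^( - 1)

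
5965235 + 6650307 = 12615542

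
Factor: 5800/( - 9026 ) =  - 2^2*5^2*29^1*4513^( - 1 )  =  - 2900/4513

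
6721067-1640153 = 5080914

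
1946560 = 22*88480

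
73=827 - 754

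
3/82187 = 3/82187 = 0.00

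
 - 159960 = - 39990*4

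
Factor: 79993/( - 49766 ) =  - 2^( - 1)*149^(-1 ) * 479^1 = -  479/298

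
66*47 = 3102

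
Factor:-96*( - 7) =672 = 2^5*3^1*7^1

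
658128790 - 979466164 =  - 321337374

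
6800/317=6800/317 = 21.45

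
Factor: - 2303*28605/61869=- 5^1*7^2*41^(  -  1 ) *47^1  *503^(- 1 ) * 1907^1 = -21959105/20623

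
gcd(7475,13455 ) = 1495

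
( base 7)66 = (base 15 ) 33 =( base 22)24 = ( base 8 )60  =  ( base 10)48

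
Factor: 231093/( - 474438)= -2^ (-1) *3^5 * 107^( - 1)*317^1*739^( - 1 ) = - 77031/158146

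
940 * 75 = 70500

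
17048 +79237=96285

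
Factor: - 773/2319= - 1/3 = - 3^( - 1) 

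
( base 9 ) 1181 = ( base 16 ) 373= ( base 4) 31303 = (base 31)SF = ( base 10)883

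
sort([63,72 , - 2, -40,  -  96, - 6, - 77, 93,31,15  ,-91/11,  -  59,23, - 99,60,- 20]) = [- 99 , - 96, - 77,  -  59,-40,-20,-91/11, - 6,-2,15,23,31  ,  60 , 63,72,93]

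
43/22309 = 43/22309 = 0.00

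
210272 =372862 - 162590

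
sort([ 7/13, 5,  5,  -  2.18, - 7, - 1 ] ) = [ -7,-2.18, - 1, 7/13,5, 5 ] 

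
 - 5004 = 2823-7827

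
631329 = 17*37137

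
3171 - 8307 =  - 5136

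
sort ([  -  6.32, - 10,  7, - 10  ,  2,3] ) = [ - 10, - 10,  -  6.32,2,3, 7 ]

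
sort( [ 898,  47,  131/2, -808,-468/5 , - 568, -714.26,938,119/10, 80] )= [ - 808,-714.26,-568, -468/5 , 119/10,47,131/2, 80 , 898, 938 ] 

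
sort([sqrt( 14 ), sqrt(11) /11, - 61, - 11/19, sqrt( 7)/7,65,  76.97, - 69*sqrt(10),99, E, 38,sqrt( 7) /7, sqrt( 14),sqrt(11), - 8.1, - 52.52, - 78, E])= [ - 69*sqrt (10), - 78 ,-61, -52.52, - 8.1, - 11/19, sqrt( 11) /11,sqrt( 7 ) /7, sqrt(7)/7,E,  E,sqrt(11), sqrt(14),sqrt( 14 ), 38 , 65, 76.97, 99]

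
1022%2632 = 1022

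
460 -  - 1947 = 2407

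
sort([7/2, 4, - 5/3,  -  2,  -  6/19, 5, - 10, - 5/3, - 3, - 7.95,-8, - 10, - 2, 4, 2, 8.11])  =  [ - 10, -10,  -  8, - 7.95, - 3,  -  2, - 2, - 5/3, - 5/3, - 6/19,2, 7/2,4,  4, 5, 8.11 ]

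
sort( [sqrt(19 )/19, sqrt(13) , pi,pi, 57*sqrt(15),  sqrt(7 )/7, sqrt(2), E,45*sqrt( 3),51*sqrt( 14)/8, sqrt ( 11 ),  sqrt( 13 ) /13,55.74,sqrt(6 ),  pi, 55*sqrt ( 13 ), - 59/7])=[  -  59/7, sqrt(19 ) /19, sqrt( 13)/13 , sqrt(7) /7, sqrt(2 ), sqrt ( 6 ), E, pi,pi, pi, sqrt( 11 ) , sqrt(13), 51*sqrt ( 14)/8, 55.74, 45*sqrt(3), 55*sqrt( 13),  57*sqrt(15)]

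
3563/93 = 3563/93 = 38.31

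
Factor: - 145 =- 5^1*29^1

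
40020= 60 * 667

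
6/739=6/739 = 0.01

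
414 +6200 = 6614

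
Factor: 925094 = 2^1*462547^1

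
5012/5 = 1002 + 2/5 = 1002.40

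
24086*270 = 6503220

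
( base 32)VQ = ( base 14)52A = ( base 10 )1018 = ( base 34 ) TW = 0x3fa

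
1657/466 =3+259/466  =  3.56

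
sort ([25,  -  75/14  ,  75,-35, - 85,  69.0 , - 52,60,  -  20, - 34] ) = [ - 85, - 52,  -  35,  -  34,  -  20, - 75/14, 25, 60, 69.0 , 75 ]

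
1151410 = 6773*170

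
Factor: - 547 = -547^1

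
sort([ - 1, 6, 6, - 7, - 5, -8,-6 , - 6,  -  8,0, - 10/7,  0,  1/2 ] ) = [ - 8, -8, - 7, - 6 ,-6, - 5, - 10/7, - 1, 0,0,1/2,6,6 ] 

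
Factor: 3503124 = 2^2 * 3^2 * 31^1*43^1 * 73^1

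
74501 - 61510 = 12991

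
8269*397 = 3282793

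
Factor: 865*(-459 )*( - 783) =310878405 = 3^6 * 5^1 * 17^1*29^1*173^1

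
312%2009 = 312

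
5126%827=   164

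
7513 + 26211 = 33724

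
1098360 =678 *1620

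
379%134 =111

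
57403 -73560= - 16157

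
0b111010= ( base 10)58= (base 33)1P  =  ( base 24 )2a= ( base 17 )37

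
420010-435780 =-15770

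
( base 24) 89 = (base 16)c9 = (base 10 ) 201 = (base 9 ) 243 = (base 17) be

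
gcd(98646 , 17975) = 1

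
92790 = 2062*45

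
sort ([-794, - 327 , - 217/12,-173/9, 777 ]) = [-794,- 327,  -  173/9,  -  217/12,777]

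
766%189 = 10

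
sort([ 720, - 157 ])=[ - 157, 720 ]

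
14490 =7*2070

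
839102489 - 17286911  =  821815578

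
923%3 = 2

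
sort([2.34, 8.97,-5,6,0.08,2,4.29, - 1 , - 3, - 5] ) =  [ - 5, - 5,- 3, - 1,0.08, 2,  2.34,4.29,6,8.97]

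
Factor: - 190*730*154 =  - 21359800 = - 2^3*5^2*7^1*11^1*19^1*73^1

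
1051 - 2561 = - 1510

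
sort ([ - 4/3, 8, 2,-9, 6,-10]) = [ - 10, - 9, - 4/3, 2,6, 8]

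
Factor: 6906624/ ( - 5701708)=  - 2^6 * 3^1*17^1*23^2*1425427^( - 1)   =  -  1726656/1425427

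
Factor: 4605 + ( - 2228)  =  2377^1 = 2377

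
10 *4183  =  41830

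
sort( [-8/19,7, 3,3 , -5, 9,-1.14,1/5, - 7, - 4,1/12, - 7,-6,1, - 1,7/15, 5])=[ - 7, - 7, -6, - 5, - 4, - 1.14, - 1,-8/19,1/12, 1/5,7/15,  1,3, 3, 5, 7,  9] 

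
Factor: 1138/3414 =3^( - 1 ) = 1/3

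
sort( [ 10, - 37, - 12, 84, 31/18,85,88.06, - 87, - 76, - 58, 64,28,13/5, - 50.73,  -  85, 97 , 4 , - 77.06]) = [ - 87,  -  85,-77.06, - 76, - 58, - 50.73, - 37, - 12,31/18,13/5, 4,  10, 28,64, 84,85, 88.06,97 ]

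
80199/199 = 80199/199 = 403.01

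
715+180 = 895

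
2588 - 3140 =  -552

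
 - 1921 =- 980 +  - 941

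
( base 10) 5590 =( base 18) h4a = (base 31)5pa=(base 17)125e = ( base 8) 12726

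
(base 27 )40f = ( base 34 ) 2i7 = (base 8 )5563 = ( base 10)2931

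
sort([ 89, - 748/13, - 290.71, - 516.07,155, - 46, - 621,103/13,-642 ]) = [ - 642, - 621 , - 516.07, - 290.71, - 748/13, - 46,103/13,89, 155]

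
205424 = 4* 51356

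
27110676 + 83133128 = 110243804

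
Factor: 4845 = 3^1*5^1*17^1*19^1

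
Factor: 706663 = 37^1*71^1*269^1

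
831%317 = 197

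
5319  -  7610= - 2291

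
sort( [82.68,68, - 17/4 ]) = [ - 17/4,68, 82.68] 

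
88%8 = 0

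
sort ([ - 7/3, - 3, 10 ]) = [ - 3, - 7/3,10 ] 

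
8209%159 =100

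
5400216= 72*75003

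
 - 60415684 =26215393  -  86631077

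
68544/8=8568  =  8568.00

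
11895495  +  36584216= 48479711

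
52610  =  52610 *1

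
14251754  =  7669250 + 6582504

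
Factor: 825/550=3/2 = 2^(-1)*3^1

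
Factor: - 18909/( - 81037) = 1719/7367 = 3^2*53^( - 1)* 139^( - 1)*191^1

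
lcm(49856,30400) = 1246400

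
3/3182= 3/3182 = 0.00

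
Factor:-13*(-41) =533 = 13^1*41^1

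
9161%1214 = 663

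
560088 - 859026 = -298938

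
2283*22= 50226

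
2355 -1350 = 1005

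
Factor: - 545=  - 5^1* 109^1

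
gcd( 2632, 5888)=8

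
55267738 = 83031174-27763436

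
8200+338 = 8538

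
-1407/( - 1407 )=1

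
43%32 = 11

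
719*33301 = 23943419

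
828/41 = 20 + 8/41 = 20.20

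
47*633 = 29751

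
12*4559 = 54708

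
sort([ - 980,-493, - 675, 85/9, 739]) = [- 980, - 675, - 493 , 85/9, 739] 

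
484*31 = 15004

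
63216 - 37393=25823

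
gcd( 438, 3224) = 2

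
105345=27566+77779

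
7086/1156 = 6 + 75/578=6.13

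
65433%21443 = 1104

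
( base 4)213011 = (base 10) 2501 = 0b100111000101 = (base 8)4705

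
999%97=29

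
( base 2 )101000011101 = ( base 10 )2589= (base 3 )10112220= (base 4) 220131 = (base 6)15553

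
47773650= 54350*879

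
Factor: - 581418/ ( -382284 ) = 2^( - 1 )*3^2*7^(-1)*41^( - 1)*97^1 = 873/574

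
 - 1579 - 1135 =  - 2714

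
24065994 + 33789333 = 57855327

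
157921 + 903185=1061106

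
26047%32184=26047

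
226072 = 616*367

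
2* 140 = 280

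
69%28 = 13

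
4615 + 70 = 4685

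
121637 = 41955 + 79682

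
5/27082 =5/27082= 0.00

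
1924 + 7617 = 9541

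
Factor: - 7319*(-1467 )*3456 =37106978688 = 2^7* 3^5*13^1*163^1*563^1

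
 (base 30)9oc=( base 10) 8832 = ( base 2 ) 10001010000000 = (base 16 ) 2280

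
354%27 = 3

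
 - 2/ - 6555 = 2/6555  =  0.00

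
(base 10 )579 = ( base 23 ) 124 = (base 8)1103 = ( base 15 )289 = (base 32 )i3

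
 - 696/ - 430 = 348/215   =  1.62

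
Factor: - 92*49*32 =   -  144256 = - 2^7*7^2*23^1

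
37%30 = 7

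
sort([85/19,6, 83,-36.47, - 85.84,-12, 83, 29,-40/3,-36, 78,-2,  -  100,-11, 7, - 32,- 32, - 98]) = [ - 100,-98, - 85.84, - 36.47,-36, - 32,-32,-40/3,-12, - 11,  -  2, 85/19, 6, 7,29, 78, 83,  83]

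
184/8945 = 184/8945=0.02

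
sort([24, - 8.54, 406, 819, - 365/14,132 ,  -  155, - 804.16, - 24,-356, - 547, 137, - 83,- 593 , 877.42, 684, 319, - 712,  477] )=[ - 804.16, - 712,  -  593,- 547,  -  356,-155,-83, - 365/14, - 24, - 8.54, 24,132,137,319,406, 477, 684 , 819, 877.42]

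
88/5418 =44/2709 = 0.02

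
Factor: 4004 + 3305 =7309 = 7309^1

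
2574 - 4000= - 1426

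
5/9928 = 5/9928  =  0.00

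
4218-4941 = -723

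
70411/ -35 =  - 70411/35= -2011.74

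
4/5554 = 2/2777  =  0.00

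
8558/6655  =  1 + 173/605 =1.29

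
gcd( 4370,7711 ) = 1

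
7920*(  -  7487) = -59297040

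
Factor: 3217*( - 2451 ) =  - 3^1 * 19^1*43^1*3217^1 =- 7884867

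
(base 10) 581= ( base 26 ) m9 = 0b1001000101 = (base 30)JB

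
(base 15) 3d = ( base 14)42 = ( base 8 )72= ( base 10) 58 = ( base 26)26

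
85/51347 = 85/51347 = 0.00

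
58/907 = 58/907 = 0.06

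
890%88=10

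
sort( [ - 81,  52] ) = [ - 81, 52 ] 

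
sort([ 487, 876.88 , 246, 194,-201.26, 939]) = [ - 201.26 , 194, 246, 487, 876.88, 939 ]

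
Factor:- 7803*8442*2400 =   -  2^6*3^6*5^2*7^1*17^2*67^1 = -  158095022400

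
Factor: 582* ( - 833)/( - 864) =80801/144 = 2^(  -  4 )*3^ (-2)*7^2*17^1*97^1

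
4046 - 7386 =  - 3340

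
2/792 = 1/396 = 0.00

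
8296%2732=100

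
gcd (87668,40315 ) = 1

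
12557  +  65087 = 77644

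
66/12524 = 33/6262 = 0.01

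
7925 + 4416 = 12341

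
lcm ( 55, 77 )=385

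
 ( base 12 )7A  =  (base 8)136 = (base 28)3A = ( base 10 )94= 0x5e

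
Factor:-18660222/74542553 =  - 2^1*3^2*7^1*23^1*47^1 * 137^1*74542553^(-1 )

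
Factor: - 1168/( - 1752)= 2^1*3^(-1 )= 2/3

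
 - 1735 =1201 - 2936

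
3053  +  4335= 7388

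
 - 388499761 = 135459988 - 523959749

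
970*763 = 740110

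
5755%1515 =1210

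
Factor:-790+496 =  -2^1* 3^1* 7^2 = - 294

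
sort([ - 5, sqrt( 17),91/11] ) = [- 5,sqrt( 17), 91/11]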